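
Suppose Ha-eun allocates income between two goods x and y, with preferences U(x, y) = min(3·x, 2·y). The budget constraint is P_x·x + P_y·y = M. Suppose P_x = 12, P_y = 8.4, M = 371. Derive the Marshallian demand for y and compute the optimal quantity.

Leontief preferences: the optimum is at the kink where x/2 = y/3, i.e. y = (3/2)·x.
Budget: P_x·x + P_y·(3/2)·x = M, so (2·P_x + 3·P_y)·x = 2·M.
Demand: x*(P_x,P_y,M) = 2·M/(2·P_x + 3·P_y), y* = 3·M/(2·P_x + 3·P_y).
Here 2·12 + 3·8.4 = 49.2, giving y* = 22.622.

y* = 22.622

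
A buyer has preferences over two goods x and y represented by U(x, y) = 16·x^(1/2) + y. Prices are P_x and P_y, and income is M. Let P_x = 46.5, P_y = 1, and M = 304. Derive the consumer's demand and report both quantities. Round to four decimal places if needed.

x* = 0.0296, y* = 302.6237

Set MRS = P_x/P_y: 8·x^(−1/2) = P_x/P_y.
Thus x* = (8·P_y/P_x)² — independent of M — with the rest of income spent on y.
Plugging in: x* = (8·1/46.5)² = 0.0296, y* = 302.6237.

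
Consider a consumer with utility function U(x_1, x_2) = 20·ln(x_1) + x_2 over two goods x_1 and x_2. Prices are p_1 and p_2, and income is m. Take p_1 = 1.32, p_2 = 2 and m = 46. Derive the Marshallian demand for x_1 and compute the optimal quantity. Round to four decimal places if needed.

MU_x_1 = 20/x_1, MU_x_2 = 1. Tangency: 20/x_1 = p_1/p_2.
So x_1*(p_1,p_2) = 20·p_2/p_1, independent of income; and x_2* = (m − 20·p_2)/p_2.
At the given prices: x_1* = 20·2/1.32 = 30.303.

x_1* = 30.303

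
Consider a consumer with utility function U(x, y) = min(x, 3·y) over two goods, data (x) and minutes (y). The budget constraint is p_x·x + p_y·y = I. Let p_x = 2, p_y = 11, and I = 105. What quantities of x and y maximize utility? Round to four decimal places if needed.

x* = 18.5294, y* = 6.1765

Leontief preferences: the optimum is at the kink where x/3 = y/1, i.e. y = (1/3)·x.
Budget: p_x·x + p_y·(1/3)·x = I, so (3·p_x + p_y)·x = 3·I.
Demand: x*(p_x,p_y,I) = 3·I/(3·p_x + p_y), y* = I/(3·p_x + p_y).
Here 3·2 + 11 = 17, giving x* = 18.5294 and y* = 6.1765.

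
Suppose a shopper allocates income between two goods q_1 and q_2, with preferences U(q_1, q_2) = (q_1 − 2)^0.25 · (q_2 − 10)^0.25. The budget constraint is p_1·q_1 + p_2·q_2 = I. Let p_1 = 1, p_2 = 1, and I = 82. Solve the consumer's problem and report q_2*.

q_2* = 45

This is Cobb-Douglas in (q_1−2, q_2−10): tangency gives 0.25·p_2·(q_2−10) = 0.25·p_1·(q_1−2).
After buying the subsistence bundle (2, 10), a share 0.5 of the remaining income goes to q_1: q_1* = 2 + 0.5·(I − 2p_1 − 10p_2)/p_1.
Discretionary income = 82 − 2·1 − 10·1 = 70; q_2* = 10 + 0.5·70/1 = 45.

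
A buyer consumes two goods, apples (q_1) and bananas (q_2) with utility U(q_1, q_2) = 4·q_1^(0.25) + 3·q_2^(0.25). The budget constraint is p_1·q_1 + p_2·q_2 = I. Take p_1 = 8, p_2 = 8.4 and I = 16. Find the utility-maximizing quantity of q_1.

q_1* = 1.1973

With the ratio pinned down, the budget gives q_1* = I/(p_1 + p_2·(q_2/q_1)) and q_2* = (q_2/q_1)·q_1*.
Numerically q_2/q_1 = 0.638503, so q_1* = 16/(8 + 8.4·0.638503) = 1.1973.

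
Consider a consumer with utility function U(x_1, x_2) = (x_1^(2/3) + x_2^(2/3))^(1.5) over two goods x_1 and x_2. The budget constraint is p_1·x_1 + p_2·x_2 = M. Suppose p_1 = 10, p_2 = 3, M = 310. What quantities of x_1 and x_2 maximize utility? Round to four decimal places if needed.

From the CES first-order condition, (x_2/x_1)^(1/3) = p_1/p_2.
Solve for the ratio: x_2/x_1 = [p_1/p_2]^(3).
Substitute x_2 = (x_2/x_1)·x_1 into the budget: x_1* = M/(p_1 + p_2·(x_2/x_1)).
Numerically x_2/x_1 = 37.037037, so x_1* = 310/(10 + 3·37.037037) = 2.5596 and x_2* = 37.037037·2.5596 = 94.8012.

x_1* = 2.5596, x_2* = 94.8012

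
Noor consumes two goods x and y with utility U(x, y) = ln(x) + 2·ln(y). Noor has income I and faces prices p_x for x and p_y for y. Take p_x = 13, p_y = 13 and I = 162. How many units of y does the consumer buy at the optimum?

y* = 8.3077

At p_x=13, p_y=13, I=162: y* = 2/3·162/13 = 8.3077.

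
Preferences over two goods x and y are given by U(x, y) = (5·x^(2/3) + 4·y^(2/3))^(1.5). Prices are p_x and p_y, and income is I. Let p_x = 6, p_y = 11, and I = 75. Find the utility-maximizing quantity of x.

MU_x ∝ 5·x^(-1/3), MU_y ∝ 4·y^(-1/3), so MRS = (5/4)·(y/x)^(1/3) = p_x/p_y.
Solve for the ratio: y/x = [(4/5)·p_x/p_y]^(3).
Substitute y = (y/x)·x into the budget: x* = I/(p_x + p_y·(y/x)).
Numerically y/x = 0.083089, so x* = 75/(6 + 11·0.083089) = 10.8476.

x* = 10.8476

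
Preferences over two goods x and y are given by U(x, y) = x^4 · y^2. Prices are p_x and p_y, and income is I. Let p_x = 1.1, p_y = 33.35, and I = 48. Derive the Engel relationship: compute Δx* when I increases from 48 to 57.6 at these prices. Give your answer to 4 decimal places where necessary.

Tangency: MRS = 2·y/x = p_x/p_y.
So 4·p_y·y = 2·p_x·x; combined with the budget, a share 2/3 of income goes to x.
Demand: x*(p_x,p_y,I) = 2/3·I/p_x and y* = 1/3·I/p_y.
At p_x=1.1, p_y=33.35, I=48: x* = 2/3·48/1.1 = 29.0909.
At I' = 57.6: x* = 34.9091. Change: 34.9091 − 29.0909 = 5.8182.

Δx* = 5.8182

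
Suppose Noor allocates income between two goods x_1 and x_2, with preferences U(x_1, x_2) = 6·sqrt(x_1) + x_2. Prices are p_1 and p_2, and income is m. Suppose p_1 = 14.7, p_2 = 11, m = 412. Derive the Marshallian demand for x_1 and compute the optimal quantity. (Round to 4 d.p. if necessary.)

MU_x_1 = 3/√x_1, MU_x_2 = 1. Tangency: 3/√x_1 = p_1/p_2.
Solve: √x_1 = 3·p_2/p_1, so x_1*(p_1,p_2) = (3·p_2/p_1)², and x_2* = (m − p_1·x_1*)/p_2.
Plugging in: x_1* = (3·11/14.7)² = 5.0396.

x_1* = 5.0396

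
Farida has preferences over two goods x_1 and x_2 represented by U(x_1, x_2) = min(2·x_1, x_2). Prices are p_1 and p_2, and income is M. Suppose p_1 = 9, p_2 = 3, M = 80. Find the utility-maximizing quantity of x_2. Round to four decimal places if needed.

Leontief preferences: the optimum is at the kink where x_1/1 = x_2/2, i.e. x_2 = 2·x_1.
Budget: p_1·x_1 + p_2·2·x_1 = M, so (p_1 + 2·p_2)·x_1 = M.
Demand: x_1*(p_1,p_2,M) = M/(p_1 + 2·p_2), x_2* = 2·M/(p_1 + 2·p_2).
Here 9 + 2·3 = 15, giving x_2* = 10.6667.

x_2* = 10.6667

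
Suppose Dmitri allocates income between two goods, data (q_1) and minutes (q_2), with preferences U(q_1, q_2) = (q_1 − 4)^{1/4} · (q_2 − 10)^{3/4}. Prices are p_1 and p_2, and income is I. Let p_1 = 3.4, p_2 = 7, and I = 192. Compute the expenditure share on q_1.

share on q_1 = 0.212

Let q_1' = q_1−4, q_2' = q_2−10. MRS = (1/3)·q_2'/q_1' = p_1/p_2.
Substituting into the budget: q_1* = 4 + 0.25·(I − 4·p_1 − 10·p_2)/p_1, and q_2* = 10 + 0.75·(…)/p_2.
Discretionary income = 192 − 4·3.4 − 10·7 = 108.4; q_1* = 4 + 0.25·108.4/3.4 = 11.9706; q_2* = 10 + 0.75·108.4/7 = 21.6143.
Expenditure on q_1: 3.4·11.9706 = 40.7; share = 0.212.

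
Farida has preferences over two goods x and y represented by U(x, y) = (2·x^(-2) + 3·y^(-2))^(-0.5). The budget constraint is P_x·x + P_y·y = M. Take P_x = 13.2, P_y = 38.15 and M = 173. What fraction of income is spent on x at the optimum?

share on x = 0.301

From the CES first-order condition, (2/3)·(y/x)^(3) = P_x/P_y.
Hence y/x = ((3/2)·P_x/P_y)^(1/(3)), i.e. raised to the 1/3 power.
With the ratio pinned down, the budget gives x* = M/(P_x + P_y·(y/x)) and y* = (y/x)·x*.
Numerically y/x = 0.803631, so x* = 173/(13.2 + 38.15·0.803631) = 3.9445 and y* = 0.803631·3.9445 = 3.1699.
Expenditure on x: 13.2·3.9445 = 52.0674; share = 0.301.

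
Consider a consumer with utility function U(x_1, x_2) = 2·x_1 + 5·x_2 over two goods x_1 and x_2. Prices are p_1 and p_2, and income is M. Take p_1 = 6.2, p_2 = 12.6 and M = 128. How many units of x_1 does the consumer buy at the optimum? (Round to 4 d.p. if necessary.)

Perfect substitutes: compare marginal utility per dollar. 2/p_1 vs 5/p_2 → 0.3226 vs 0.3968.
x_2 gives more utility per dollar, so spend all income on x_2: x_2* = M/p_2, x_1* = 0.
Numerically: x_1* = 0, x_2* = 10.1587.

x_1* = 0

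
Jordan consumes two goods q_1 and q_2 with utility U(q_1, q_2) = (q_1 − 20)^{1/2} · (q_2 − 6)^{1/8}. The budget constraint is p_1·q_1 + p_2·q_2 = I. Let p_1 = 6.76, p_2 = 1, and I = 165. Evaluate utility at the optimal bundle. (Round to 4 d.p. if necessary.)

Discretionary income = 165 − 20·6.76 − 6·1 = 23.8; q_1* = 20 + 0.8·23.8/6.76 = 22.8166; q_2* = 6 + 0.2·23.8/1 = 10.76.
Utility at the optimum: U(22.8166, 10.76) = 2.0397.

V = 2.0397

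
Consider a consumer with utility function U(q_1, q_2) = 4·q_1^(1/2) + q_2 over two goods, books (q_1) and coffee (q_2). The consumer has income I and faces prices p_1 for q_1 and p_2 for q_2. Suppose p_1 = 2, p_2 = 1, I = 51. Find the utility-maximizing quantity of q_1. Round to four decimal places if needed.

q_1* = 1

Plugging in: q_1* = (2·1/2)² = 1.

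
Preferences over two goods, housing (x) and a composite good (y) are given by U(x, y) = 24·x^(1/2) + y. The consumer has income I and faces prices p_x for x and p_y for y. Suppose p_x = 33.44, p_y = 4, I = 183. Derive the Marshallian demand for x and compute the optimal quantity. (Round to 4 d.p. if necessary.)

x* = 2.0604

Plugging in: x* = (12·4/33.44)² = 2.0604.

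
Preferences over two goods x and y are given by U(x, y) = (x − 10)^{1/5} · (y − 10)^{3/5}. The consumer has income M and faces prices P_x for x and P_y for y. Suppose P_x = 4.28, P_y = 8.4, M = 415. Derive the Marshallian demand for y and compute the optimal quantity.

This is Cobb-Douglas in (x−10, y−10): tangency gives 0.2·P_y·(y−10) = 0.6·P_x·(x−10).
Substituting into the budget: x* = 10 + 0.25·(M − 10·P_x − 10·P_y)/P_x, and y* = 10 + 0.75·(…)/P_y.
Discretionary income = 415 − 10·4.28 − 10·8.4 = 288.2; y* = 10 + 0.75·288.2/8.4 = 35.7321.

y* = 35.7321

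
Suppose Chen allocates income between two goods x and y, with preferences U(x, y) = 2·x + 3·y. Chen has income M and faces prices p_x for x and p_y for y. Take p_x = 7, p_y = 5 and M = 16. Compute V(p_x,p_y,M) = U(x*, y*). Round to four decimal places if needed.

V = 9.6

Perfect substitutes: compare marginal utility per dollar. 2/p_x vs 3/p_y → 0.2857 vs 0.6.
y gives more utility per dollar, so spend all income on y: y* = M/p_y, x* = 0.
Numerically: x* = 0, y* = 3.2.
Utility at the optimum: U(0, 3.2) = 9.6.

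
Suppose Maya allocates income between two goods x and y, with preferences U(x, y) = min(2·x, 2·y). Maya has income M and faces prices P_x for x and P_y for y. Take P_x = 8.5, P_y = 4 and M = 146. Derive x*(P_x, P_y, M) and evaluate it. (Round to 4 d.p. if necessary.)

x* = 11.68

Demand: x*(P_x,P_y,M) = 2·M/(2·P_x + 2·P_y), y* = 2·M/(2·P_x + 2·P_y).
Here 2·8.5 + 2·4 = 25, giving x* = 11.68.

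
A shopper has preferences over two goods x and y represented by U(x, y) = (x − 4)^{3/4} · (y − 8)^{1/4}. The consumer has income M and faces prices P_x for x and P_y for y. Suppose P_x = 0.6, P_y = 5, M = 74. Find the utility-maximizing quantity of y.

y* = 9.58

MRS = 3·(y−8)/(x−4). Tangency with P_x/P_y gives y−8 = (1/3)·(P_x/P_y)·(x−4).
After buying the subsistence bundle (4, 8), a share 0.75 of the remaining income goes to x: x* = 4 + 0.75·(M − 4P_x − 8P_y)/P_x.
Discretionary income = 74 − 4·0.6 − 8·5 = 31.6; y* = 8 + 0.25·31.6/5 = 9.58.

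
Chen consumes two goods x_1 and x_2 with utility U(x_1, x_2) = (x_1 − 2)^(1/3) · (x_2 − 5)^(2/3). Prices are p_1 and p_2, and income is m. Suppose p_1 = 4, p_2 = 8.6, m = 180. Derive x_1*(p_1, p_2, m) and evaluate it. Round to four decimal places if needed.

x_1* = 12.75

After buying the subsistence bundle (2, 5), a share 1/3 of the remaining income goes to x_1: x_1* = 2 + 1/3·(m − 2p_1 − 5p_2)/p_1.
Discretionary income = 180 − 2·4 − 5·8.6 = 129; x_1* = 2 + 1/3·129/4 = 12.75.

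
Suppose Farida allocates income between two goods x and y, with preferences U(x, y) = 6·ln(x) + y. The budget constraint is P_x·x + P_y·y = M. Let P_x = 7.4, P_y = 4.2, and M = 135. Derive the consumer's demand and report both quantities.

x* = 3.4054, y* = 26.1429

MU_x = 6/x, MU_y = 1. Tangency: 6/x = P_x/P_y.
So x*(P_x,P_y) = 6·P_y/P_x, independent of income; and y* = (M − 6·P_y)/P_y.
At the given prices: x* = 6·4.2/7.4 = 3.4054, and y* = 26.1429.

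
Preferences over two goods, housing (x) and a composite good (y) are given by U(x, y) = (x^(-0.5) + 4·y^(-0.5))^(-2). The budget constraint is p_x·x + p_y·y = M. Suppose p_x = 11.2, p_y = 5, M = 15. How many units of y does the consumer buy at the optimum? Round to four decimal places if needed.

From the CES first-order condition, (1/4)·(y/x)^(1.5) = p_x/p_y.
Solve for the ratio: y/x = [4·p_x/p_y]^(2/3).
With the ratio pinned down, the budget gives x* = M/(p_x + p_y·(y/x)) and y* = (y/x)·x*.
Numerically y/x = 4.313919, so x* = 15/(11.2 + 5·4.313919) = 0.4577 and y* = 4.313919·0.4577 = 1.9747.

y* = 1.9747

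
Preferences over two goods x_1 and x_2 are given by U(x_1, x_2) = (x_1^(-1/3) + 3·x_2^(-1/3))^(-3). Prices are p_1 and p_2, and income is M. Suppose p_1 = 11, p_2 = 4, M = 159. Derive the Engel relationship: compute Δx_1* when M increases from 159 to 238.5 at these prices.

Δx_1* = 2.609

Numerically x_2/x_1 = 4.867887, so x_1* = 159/(11 + 4·4.867887) = 5.218.
At M' = 238.5: x_1* = 7.827. Change: 7.827 − 5.218 = 2.609.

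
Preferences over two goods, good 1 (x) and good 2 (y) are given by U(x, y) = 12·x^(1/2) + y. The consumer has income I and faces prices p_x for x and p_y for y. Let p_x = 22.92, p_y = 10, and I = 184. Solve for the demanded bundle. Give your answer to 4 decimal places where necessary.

Set MRS = p_x/p_y: 6·x^(−1/2) = p_x/p_y.
Thus x* = (6·p_y/p_x)² — independent of I — with the rest of income spent on y.
Plugging in: x* = (6·10/22.92)² = 6.8529, y* = 2.6932.

x* = 6.8529, y* = 2.6932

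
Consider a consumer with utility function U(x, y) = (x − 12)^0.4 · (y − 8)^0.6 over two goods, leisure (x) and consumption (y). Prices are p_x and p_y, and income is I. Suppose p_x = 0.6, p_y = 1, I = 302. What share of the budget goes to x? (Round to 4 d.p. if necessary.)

share on x = 0.4037

This is Cobb-Douglas in (x−12, y−8): tangency gives 0.4·p_y·(y−8) = 0.6·p_x·(x−12).
After buying the subsistence bundle (12, 8), a share 0.4 of the remaining income goes to x: x* = 12 + 0.4·(I − 12p_x − 8p_y)/p_x.
Discretionary income = 302 − 12·0.6 − 8·1 = 286.8; x* = 12 + 0.4·286.8/0.6 = 203.2; y* = 8 + 0.6·286.8/1 = 180.08.
Expenditure on x: 0.6·203.2 = 121.92; share = 0.4037.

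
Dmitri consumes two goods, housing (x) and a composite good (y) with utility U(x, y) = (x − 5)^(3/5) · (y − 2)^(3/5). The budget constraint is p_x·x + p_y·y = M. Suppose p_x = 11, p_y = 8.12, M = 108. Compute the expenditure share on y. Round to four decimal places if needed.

share on y = 0.3206

Discretionary income = 108 − 5·11 − 2·8.12 = 36.76; x* = 5 + 0.5·36.76/11 = 6.6709; y* = 2 + 0.5·36.76/8.12 = 4.2635.
Expenditure on y: 8.12·4.2635 = 34.62; share = 0.3206.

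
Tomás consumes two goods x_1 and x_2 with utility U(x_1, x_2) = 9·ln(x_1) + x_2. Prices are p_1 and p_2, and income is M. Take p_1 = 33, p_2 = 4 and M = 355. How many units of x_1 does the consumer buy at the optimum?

Set MRS = p_1/p_2: (9/x_1)/1 = p_1/p_2.
So x_1*(p_1,p_2) = 9·p_2/p_1, independent of income; and x_2* = (M − 9·p_2)/p_2.
At the given prices: x_1* = 9·4/33 = 1.0909.

x_1* = 1.0909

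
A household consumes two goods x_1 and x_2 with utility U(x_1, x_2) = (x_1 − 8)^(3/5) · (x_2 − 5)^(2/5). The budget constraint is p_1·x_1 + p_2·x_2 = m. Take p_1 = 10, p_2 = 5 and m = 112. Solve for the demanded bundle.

x_1* = 8.42, x_2* = 5.56

This is Cobb-Douglas in (x_1−8, x_2−5): tangency gives 0.6·p_2·(x_2−5) = 0.4·p_1·(x_1−8).
Substituting into the budget: x_1* = 8 + 0.6·(m − 8·p_1 − 5·p_2)/p_1, and x_2* = 5 + 0.4·(…)/p_2.
Discretionary income = 112 − 8·10 − 5·5 = 7; x_1* = 8 + 0.6·7/10 = 8.42; x_2* = 5 + 0.4·7/5 = 5.56.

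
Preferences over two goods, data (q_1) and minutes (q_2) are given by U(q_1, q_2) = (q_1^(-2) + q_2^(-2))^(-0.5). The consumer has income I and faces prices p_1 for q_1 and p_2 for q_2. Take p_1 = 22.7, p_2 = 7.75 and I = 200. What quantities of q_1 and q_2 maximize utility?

q_1* = 5.9192, q_2* = 8.469

From the CES first-order condition, (q_2/q_1)^(3) = p_1/p_2.
Hence q_2/q_1 = (p_1/p_2)^(1/(3)), i.e. raised to the 1/3 power.
With the ratio pinned down, the budget gives q_1* = I/(p_1 + p_2·(q_2/q_1)) and q_2* = (q_2/q_1)·q_1*.
Numerically q_2/q_1 = 1.430786, so q_1* = 200/(22.7 + 7.75·1.430786) = 5.9192 and q_2* = 1.430786·5.9192 = 8.469.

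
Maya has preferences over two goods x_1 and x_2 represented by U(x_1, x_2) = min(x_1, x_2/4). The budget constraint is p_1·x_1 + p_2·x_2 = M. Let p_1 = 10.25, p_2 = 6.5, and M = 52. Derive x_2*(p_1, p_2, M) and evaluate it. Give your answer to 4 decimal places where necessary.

x_2* = 5.7379

Demand: x_1*(p_1,p_2,M) = M/(p_1 + 4·p_2), x_2* = 4·M/(p_1 + 4·p_2).
Here 10.25 + 4·6.5 = 36.25, giving x_2* = 5.7379.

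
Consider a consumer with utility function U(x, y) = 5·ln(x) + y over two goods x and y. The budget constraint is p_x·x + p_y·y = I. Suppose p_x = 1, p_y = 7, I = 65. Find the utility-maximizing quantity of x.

x* = 35

MU_x = 5/x, MU_y = 1. Tangency: 5/x = p_x/p_y.
So x*(p_x,p_y) = 5·p_y/p_x, independent of income; and y* = (I − 5·p_y)/p_y.
At the given prices: x* = 5·7/1 = 35.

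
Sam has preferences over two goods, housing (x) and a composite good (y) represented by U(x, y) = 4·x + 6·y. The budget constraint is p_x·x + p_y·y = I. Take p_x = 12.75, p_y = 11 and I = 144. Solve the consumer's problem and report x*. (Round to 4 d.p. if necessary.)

x* = 0

Linear utility — the consumer picks whichever good has higher MU/price: 4/12.75 = 0.3137 vs 6/11 = 0.5455.
y gives more utility per dollar, so spend all income on y: y* = I/p_y, x* = 0.
Numerically: x* = 0, y* = 13.0909.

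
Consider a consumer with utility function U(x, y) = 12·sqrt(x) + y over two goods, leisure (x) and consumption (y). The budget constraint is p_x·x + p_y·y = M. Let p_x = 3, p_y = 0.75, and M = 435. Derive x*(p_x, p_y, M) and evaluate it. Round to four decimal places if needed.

Thus x* = (6·p_y/p_x)² — independent of M — with the rest of income spent on y.
Plugging in: x* = (6·0.75/3)² = 2.25.

x* = 2.25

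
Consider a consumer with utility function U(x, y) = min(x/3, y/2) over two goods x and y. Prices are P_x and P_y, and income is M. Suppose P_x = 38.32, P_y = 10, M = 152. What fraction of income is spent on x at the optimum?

Leontief preferences: the optimum is at the kink where x/3 = y/2, i.e. y = (2/3)·x.
Budget: P_x·x + P_y·(2/3)·x = M, so (3·P_x + 2·P_y)·x = 3·M.
Demand: x*(P_x,P_y,M) = 3·M/(3·P_x + 2·P_y), y* = 2·M/(3·P_x + 2·P_y).
Here 3·38.32 + 2·10 = 134.96, giving x* = 3.3788 and y* = 2.2525.
Expenditure on x: 38.32·3.3788 = 129.4748; share = 0.8518.

share on x = 0.8518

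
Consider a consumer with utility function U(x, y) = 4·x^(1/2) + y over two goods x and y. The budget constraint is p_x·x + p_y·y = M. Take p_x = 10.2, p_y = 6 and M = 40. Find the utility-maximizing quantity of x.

x* = 1.3841

Solve: √x = 2·p_y/p_x, so x*(p_x,p_y) = (2·p_y/p_x)², and y* = (M − p_x·x*)/p_y.
Plugging in: x* = (2·6/10.2)² = 1.3841.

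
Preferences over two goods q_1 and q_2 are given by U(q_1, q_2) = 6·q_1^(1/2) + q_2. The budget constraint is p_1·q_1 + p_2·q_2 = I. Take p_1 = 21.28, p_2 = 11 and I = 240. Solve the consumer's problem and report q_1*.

q_1* = 2.4048

Set MRS = p_1/p_2: 3·q_1^(−1/2) = p_1/p_2.
Solve: √q_1 = 3·p_2/p_1, so q_1*(p_1,p_2) = (3·p_2/p_1)², and q_2* = (I − p_1·q_1*)/p_2.
Plugging in: q_1* = (3·11/21.28)² = 2.4048.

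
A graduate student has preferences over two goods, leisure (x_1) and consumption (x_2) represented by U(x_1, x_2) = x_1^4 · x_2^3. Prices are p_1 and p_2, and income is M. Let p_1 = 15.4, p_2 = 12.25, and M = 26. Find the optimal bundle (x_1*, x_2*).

x_1* = 0.9647, x_2* = 0.9096

At p_1=15.4, p_2=12.25, M=26: x_1* = 4/7·26/15.4 = 0.9647, x_2* = 0.9096.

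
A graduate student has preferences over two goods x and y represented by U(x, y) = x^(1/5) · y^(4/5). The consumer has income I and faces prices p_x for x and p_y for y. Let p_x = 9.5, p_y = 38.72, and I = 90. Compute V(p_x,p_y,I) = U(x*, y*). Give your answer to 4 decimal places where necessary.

Tangency: MRS = (1/4)·y/x = p_x/p_y.
Rearranging, p_y·y = 4·p_x·x. Substituting into the budget gives p_x·x·(1 + 4) = I.
Demand: x*(p_x,p_y,I) = 0.2·I/p_x and y* = 0.8·I/p_y.
At p_x=9.5, p_y=38.72, I=90: x* = 0.2·90/9.5 = 1.8947, y* = 1.8595.
Utility at the optimum: U(1.8947, 1.8595) = 1.8665.

V = 1.8665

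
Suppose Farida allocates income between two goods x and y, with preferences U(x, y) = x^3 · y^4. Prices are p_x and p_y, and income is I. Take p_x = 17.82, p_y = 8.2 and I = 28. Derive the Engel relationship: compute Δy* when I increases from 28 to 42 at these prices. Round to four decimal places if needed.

MU_x/MU_y = (3·y)/(4·x); tangency sets this equal to p_x/p_y.
Rearranging, p_y·y = (4/3)·p_x·x. Substituting into the budget gives p_x·x·(1 + (4/3)) = I.
Demand: x*(p_x,p_y,I) = 3/7·I/p_x and y* = 4/7·I/p_y.
At p_x=17.82, p_y=8.2, I=28: y* = 4/7·28/8.2 = 1.9512.
At I' = 42: y* = 2.9268. Change: 2.9268 − 1.9512 = 0.9756.

Δy* = 0.9756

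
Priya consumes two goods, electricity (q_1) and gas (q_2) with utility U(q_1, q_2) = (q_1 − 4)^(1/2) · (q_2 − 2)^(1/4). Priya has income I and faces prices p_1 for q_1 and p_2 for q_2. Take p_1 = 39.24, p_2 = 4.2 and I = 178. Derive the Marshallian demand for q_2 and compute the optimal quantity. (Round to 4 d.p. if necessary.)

q_2* = 3.0032

This is Cobb-Douglas in (q_1−4, q_2−2): tangency gives 0.5·p_2·(q_2−2) = 0.25·p_1·(q_1−4).
Substituting into the budget: q_1* = 4 + 2/3·(I − 4·p_1 − 2·p_2)/p_1, and q_2* = 2 + 1/3·(…)/p_2.
Discretionary income = 178 − 4·39.24 − 2·4.2 = 12.64; q_2* = 2 + 1/3·12.64/4.2 = 3.0032.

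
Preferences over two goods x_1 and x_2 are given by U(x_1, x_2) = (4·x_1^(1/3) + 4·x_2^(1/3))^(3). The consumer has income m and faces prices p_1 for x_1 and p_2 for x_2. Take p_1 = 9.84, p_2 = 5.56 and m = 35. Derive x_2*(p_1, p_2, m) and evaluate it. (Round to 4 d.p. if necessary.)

MRS = MU_x_1/MU_x_2 = (x_2/x_1)^(2/3). Set equal to p_1/p_2.
Hence x_2/x_1 = (p_1/p_2)^(1/(2/3)), i.e. raised to the 1.5 power.
Substitute x_2 = (x_2/x_1)·x_1 into the budget: x_1* = m/(p_1 + p_2·(x_2/x_1)).
Numerically x_2/x_1 = 2.354401, so x_1* = 35/(9.84 + 5.56·2.354401) = 1.5264 and x_2* = 2.354401·1.5264 = 3.5936.

x_2* = 3.5936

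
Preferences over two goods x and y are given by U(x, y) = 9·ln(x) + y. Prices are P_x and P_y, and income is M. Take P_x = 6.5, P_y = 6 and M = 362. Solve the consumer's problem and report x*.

MU_x = 9/x, MU_y = 1. Tangency: 9/x = P_x/P_y.
So x*(P_x,P_y) = 9·P_y/P_x, independent of income; and y* = (M − 9·P_y)/P_y.
At the given prices: x* = 9·6/6.5 = 8.3077.

x* = 8.3077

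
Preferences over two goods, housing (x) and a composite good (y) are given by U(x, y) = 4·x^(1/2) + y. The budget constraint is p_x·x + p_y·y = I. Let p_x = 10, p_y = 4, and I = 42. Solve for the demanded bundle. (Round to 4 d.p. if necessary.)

x* = 0.64, y* = 8.9

Utility is quasi-linear in y; the FOC for x is 2/√x = p_x/p_y.
Solve: √x = 2·p_y/p_x, so x*(p_x,p_y) = (2·p_y/p_x)², and y* = (I − p_x·x*)/p_y.
Plugging in: x* = (2·4/10)² = 0.64, y* = 8.9.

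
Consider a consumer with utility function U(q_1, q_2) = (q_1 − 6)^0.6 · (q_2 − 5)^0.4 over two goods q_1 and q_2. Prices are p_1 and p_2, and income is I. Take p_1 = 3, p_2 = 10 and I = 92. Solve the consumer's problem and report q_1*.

After buying the subsistence bundle (6, 5), a share 0.6 of the remaining income goes to q_1: q_1* = 6 + 0.6·(I − 6p_1 − 5p_2)/p_1.
Discretionary income = 92 − 6·3 − 5·10 = 24; q_1* = 6 + 0.6·24/3 = 10.8.

q_1* = 10.8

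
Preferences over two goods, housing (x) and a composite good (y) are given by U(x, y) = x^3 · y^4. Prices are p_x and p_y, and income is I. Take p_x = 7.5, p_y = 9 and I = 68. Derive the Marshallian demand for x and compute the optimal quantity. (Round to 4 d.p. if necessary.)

Tangency: MRS = (3/4)·y/x = p_x/p_y.
So 3·p_y·y = 4·p_x·x; combined with the budget, a share 3/7 of income goes to x.
Demand: x*(p_x,p_y,I) = 3/7·I/p_x and y* = 4/7·I/p_y.
At p_x=7.5, p_y=9, I=68: x* = 3/7·68/7.5 = 3.8857.

x* = 3.8857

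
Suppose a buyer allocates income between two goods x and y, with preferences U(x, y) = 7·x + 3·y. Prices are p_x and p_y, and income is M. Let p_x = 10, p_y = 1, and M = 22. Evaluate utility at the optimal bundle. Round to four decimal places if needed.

V = 66

y gives more utility per dollar, so spend all income on y: y* = M/p_y, x* = 0.
Numerically: x* = 0, y* = 22.
Utility at the optimum: U(0, 22) = 66.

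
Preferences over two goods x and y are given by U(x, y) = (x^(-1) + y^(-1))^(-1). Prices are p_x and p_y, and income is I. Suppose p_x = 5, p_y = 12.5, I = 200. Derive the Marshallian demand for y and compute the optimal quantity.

MU_x ∝ x^(-2), MU_y ∝ y^(-2), so MRS = (y/x)^(2) = p_x/p_y.
Hence y/x = (p_x/p_y)^(1/(2)), i.e. raised to the 0.5 power.
With the ratio pinned down, the budget gives x* = I/(p_x + p_y·(y/x)) and y* = (y/x)·x*.
Numerically y/x = 0.632456, so x* = 200/(5 + 12.5·0.632456) = 15.497 and y* = 0.632456·15.497 = 9.8012.

y* = 9.8012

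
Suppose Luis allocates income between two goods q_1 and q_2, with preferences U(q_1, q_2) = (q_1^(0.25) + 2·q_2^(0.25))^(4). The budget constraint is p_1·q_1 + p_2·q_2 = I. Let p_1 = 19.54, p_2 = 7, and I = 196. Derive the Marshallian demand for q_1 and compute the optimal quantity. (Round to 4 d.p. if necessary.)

q_1* = 2.2055

From the CES first-order condition, (1/2)·(q_2/q_1)^(0.75) = p_1/p_2.
Solve for the ratio: q_2/q_1 = [2·p_1/p_2]^(4/3).
With the ratio pinned down, the budget gives q_1* = I/(p_1 + p_2·(q_2/q_1)) and q_2* = (q_2/q_1)·q_1*.
Numerically q_2/q_1 = 9.903956, so q_1* = 196/(19.54 + 7·9.903956) = 2.2055.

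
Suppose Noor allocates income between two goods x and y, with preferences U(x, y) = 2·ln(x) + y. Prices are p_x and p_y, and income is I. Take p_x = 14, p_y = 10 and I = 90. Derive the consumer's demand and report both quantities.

So x*(p_x,p_y) = 2·p_y/p_x, independent of income; and y* = (I − 2·p_y)/p_y.
At the given prices: x* = 2·10/14 = 1.4286, and y* = 7.

x* = 1.4286, y* = 7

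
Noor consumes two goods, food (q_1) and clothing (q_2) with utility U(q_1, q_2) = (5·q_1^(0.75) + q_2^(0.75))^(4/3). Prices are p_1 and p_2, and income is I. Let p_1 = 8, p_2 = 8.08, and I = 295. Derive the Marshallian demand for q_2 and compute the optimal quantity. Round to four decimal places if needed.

MRS = MU_q_1/MU_q_2 = 5·(q_2/q_1)^(0.25). Set equal to p_1/p_2.
Solve for the ratio: q_2/q_1 = [(1/5)·p_1/p_2]^(4).
Substitute q_2 = (q_2/q_1)·q_1 into the budget: q_1* = I/(p_1 + p_2·(q_2/q_1)).
Numerically q_2/q_1 = 0.001538, so q_1* = 295/(8 + 8.08·0.001538) = 36.8178 and q_2* = 0.001538·36.8178 = 0.0566.

q_2* = 0.0566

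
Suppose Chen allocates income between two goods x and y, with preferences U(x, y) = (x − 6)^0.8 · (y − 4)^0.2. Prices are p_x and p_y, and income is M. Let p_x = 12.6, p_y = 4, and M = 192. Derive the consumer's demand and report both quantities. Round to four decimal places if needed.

x* = 12.3746, y* = 9.02

This is Cobb-Douglas in (x−6, y−4): tangency gives 0.8·p_y·(y−4) = 0.2·p_x·(x−6).
After buying the subsistence bundle (6, 4), a share 0.8 of the remaining income goes to x: x* = 6 + 0.8·(M − 6p_x − 4p_y)/p_x.
Discretionary income = 192 − 6·12.6 − 4·4 = 100.4; x* = 6 + 0.8·100.4/12.6 = 12.3746; y* = 4 + 0.2·100.4/4 = 9.02.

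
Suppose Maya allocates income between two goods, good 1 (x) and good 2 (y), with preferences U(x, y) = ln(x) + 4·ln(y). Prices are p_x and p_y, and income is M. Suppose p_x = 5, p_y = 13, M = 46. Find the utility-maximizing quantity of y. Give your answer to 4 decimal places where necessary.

The MRS is (1/4)·y/x. Set MRS = p_x/p_y.
So p_y·y = 4·p_x·x; combined with the budget, a share 0.2 of income goes to x.
Demand: x*(p_x,p_y,M) = 0.2·M/p_x and y* = 0.8·M/p_y.
At p_x=5, p_y=13, M=46: y* = 0.8·46/13 = 2.8308.

y* = 2.8308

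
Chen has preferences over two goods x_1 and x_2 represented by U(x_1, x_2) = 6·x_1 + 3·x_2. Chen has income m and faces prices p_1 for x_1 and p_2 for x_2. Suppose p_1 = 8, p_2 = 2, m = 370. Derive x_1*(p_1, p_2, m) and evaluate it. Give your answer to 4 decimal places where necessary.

x_1* = 0

Linear utility — the consumer picks whichever good has higher MU/price: 6/8 = 0.75 vs 3/2 = 1.5.
x_2 gives more utility per dollar, so spend all income on x_2: x_2* = m/p_2, x_1* = 0.
Numerically: x_1* = 0, x_2* = 185.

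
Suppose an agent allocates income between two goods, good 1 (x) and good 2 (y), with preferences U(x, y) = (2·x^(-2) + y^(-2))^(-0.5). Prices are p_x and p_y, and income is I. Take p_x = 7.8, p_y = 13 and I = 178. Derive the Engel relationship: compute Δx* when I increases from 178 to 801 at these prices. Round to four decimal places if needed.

From the CES first-order condition, 2·(y/x)^(3) = p_x/p_y.
Solve for the ratio: y/x = [(1/2)·p_x/p_y]^(1/3).
With the ratio pinned down, the budget gives x* = I/(p_x + p_y·(y/x)) and y* = (y/x)·x*.
Numerically y/x = 0.669433, so x* = 178/(7.8 + 13·0.669433) = 10.7862.
At I' = 801: x* = 48.5377. Change: 48.5377 − 10.7862 = 37.7516.

Δx* = 37.7516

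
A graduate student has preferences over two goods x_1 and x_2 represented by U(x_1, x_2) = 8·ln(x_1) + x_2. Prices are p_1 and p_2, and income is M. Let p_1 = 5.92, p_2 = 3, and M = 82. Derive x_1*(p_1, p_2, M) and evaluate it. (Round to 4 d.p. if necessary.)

MU_x_1 = 8/x_1, MU_x_2 = 1. Tangency: 8/x_1 = p_1/p_2.
So x_1*(p_1,p_2) = 8·p_2/p_1, independent of income; and x_2* = (M − 8·p_2)/p_2.
At the given prices: x_1* = 8·3/5.92 = 4.0541.

x_1* = 4.0541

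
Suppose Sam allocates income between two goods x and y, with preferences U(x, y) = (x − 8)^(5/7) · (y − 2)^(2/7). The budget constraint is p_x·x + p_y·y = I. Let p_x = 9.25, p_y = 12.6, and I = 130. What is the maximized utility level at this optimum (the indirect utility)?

After buying the subsistence bundle (8, 2), a share 5/7 of the remaining income goes to x: x* = 8 + 5/7·(I − 8p_x − 2p_y)/p_x.
Discretionary income = 130 − 8·9.25 − 2·12.6 = 30.8; x* = 8 + 5/7·30.8/9.25 = 10.3784; y* = 2 + 2/7·30.8/12.6 = 2.6984.
Utility at the optimum: U(10.3784, 2.6984) = 1.6758.

V = 1.6758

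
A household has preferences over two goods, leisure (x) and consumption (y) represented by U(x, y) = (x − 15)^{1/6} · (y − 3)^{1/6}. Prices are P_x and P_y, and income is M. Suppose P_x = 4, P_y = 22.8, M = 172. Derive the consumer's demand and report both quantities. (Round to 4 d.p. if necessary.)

This is Cobb-Douglas in (x−15, y−3): tangency gives 1/6·P_y·(y−3) = 1/6·P_x·(x−15).
After buying the subsistence bundle (15, 3), a share 0.5 of the remaining income goes to x: x* = 15 + 0.5·(M − 15P_x − 3P_y)/P_x.
Discretionary income = 172 − 15·4 − 3·22.8 = 43.6; x* = 15 + 0.5·43.6/4 = 20.45; y* = 3 + 0.5·43.6/22.8 = 3.9561.

x* = 20.45, y* = 3.9561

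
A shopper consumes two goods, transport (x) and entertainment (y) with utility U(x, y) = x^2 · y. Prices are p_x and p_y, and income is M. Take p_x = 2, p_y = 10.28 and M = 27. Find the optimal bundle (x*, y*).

x* = 9, y* = 0.8755

At p_x=2, p_y=10.28, M=27: x* = 2/3·27/2 = 9, y* = 0.8755.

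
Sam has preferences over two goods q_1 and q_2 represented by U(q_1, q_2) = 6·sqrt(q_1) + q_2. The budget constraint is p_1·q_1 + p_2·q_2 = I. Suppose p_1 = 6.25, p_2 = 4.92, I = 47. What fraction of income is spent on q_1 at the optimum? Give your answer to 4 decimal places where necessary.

Set MRS = p_1/p_2: 3·q_1^(−1/2) = p_1/p_2.
Thus q_1* = (3·p_2/p_1)² — independent of I — with the rest of income spent on q_2.
Plugging in: q_1* = (3·4.92/6.25)² = 5.5772, q_2* = 2.468.
Expenditure on q_1: 6.25·5.5772 = 34.8572; share = 0.7416.

share on q_1 = 0.7416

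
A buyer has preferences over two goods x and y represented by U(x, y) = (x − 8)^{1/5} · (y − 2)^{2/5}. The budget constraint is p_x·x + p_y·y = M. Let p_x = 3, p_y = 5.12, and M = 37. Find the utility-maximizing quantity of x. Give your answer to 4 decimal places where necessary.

Let x' = x−8, y' = y−2. MRS = (1/2)·y'/x' = p_x/p_y.
After buying the subsistence bundle (8, 2), a share 1/3 of the remaining income goes to x: x* = 8 + 1/3·(M − 8p_x − 2p_y)/p_x.
Discretionary income = 37 − 8·3 − 2·5.12 = 2.76; x* = 8 + 1/3·2.76/3 = 8.3067.

x* = 8.3067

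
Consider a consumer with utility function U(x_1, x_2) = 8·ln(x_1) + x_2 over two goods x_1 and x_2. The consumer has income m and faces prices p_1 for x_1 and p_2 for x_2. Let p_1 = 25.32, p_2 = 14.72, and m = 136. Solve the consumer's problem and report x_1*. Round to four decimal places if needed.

x_1* = 4.6509

Set MRS = p_1/p_2: (8/x_1)/1 = p_1/p_2.
So x_1*(p_1,p_2) = 8·p_2/p_1, independent of income; and x_2* = (m − 8·p_2)/p_2.
At the given prices: x_1* = 8·14.72/25.32 = 4.6509.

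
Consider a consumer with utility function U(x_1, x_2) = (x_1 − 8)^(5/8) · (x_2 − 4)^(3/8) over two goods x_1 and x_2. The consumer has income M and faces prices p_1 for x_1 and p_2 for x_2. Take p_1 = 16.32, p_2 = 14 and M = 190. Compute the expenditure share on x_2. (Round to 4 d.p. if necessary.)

This is Cobb-Douglas in (x_1−8, x_2−4): tangency gives 0.625·p_2·(x_2−4) = 0.375·p_1·(x_1−8).
Substituting into the budget: x_1* = 8 + 0.625·(M − 8·p_1 − 4·p_2)/p_1, and x_2* = 4 + 0.375·(…)/p_2.
Discretionary income = 190 − 8·16.32 − 4·14 = 3.44; x_1* = 8 + 0.625·3.44/16.32 = 8.1317; x_2* = 4 + 0.375·3.44/14 = 4.0921.
Expenditure on x_2: 14·4.0921 = 57.29; share = 0.3015.

share on x_2 = 0.3015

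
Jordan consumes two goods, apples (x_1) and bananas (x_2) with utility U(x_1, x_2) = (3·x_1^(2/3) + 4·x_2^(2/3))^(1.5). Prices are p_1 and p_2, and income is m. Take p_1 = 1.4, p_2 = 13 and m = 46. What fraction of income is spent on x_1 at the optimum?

MRS = MU_x_1/MU_x_2 = (3/4)·(x_2/x_1)^(1/3). Set equal to p_1/p_2.
Hence x_2/x_1 = ((4/3)·p_1/p_2)^(1/(1/3)), i.e. raised to the 3 power.
With the ratio pinned down, the budget gives x_1* = m/(p_1 + p_2·(x_2/x_1)) and x_2* = (x_2/x_1)·x_1*.
Numerically x_2/x_1 = 0.002961, so x_1* = 46/(1.4 + 13·0.002961) = 31.978 and x_2* = 0.002961·31.978 = 0.0947.
Expenditure on x_1: 1.4·31.978 = 44.7693; share = 0.9732.

share on x_1 = 0.9732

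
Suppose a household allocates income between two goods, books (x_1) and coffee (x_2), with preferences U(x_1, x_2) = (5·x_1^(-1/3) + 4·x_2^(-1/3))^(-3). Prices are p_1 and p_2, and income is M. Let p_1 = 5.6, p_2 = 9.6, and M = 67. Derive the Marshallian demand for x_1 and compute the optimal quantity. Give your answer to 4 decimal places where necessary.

x_1* = 6.0797

MRS = MU_x_1/MU_x_2 = (5/4)·(x_2/x_1)^(4/3). Set equal to p_1/p_2.
Hence x_2/x_1 = ((4/5)·p_1/p_2)^(1/(4/3)), i.e. raised to the 0.75 power.
Substitute x_2 = (x_2/x_1)·x_1 into the budget: x_1* = M/(p_1 + p_2·(x_2/x_1)).
Numerically x_2/x_1 = 0.564618, so x_1* = 67/(5.6 + 9.6·0.564618) = 6.0797.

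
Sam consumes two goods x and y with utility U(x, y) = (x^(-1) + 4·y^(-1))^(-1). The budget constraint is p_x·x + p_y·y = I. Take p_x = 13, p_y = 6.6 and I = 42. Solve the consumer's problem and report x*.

x* = 1.3322

MRS = MU_x/MU_y = (1/4)·(y/x)^(2). Set equal to p_x/p_y.
Hence y/x = (4·p_x/p_y)^(1/(2)), i.e. raised to the 0.5 power.
Substitute y = (y/x)·x into the budget: x* = I/(p_x + p_y·(y/x)).
Numerically y/x = 2.806918, so x* = 42/(13 + 6.6·2.806918) = 1.3322.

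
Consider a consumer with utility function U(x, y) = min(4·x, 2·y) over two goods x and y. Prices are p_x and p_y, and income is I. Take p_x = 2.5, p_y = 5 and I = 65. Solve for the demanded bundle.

Leontief preferences: the optimum is at the kink where x/2 = y/4, i.e. y = 2·x.
Budget: p_x·x + p_y·2·x = I, so (2·p_x + 4·p_y)·x = 2·I.
Demand: x*(p_x,p_y,I) = 2·I/(2·p_x + 4·p_y), y* = 4·I/(2·p_x + 4·p_y).
Here 2·2.5 + 4·5 = 25, giving x* = 5.2 and y* = 10.4.

x* = 5.2, y* = 10.4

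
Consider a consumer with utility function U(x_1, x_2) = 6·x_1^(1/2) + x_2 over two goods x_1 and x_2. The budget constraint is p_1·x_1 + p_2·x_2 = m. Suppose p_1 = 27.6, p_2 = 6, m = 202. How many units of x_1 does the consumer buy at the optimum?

Plugging in: x_1* = (3·6/27.6)² = 0.4253.

x_1* = 0.4253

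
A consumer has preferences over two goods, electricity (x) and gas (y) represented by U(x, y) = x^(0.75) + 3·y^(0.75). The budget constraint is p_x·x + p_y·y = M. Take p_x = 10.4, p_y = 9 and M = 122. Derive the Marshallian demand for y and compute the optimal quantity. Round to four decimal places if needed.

y* = 13.448

With the ratio pinned down, the budget gives x* = M/(p_x + p_y·(y/x)) and y* = (y/x)·x*.
Numerically y/x = 144.426983, so x* = 122/(10.4 + 9·144.426983) = 0.0931 and y* = 144.426983·0.0931 = 13.448.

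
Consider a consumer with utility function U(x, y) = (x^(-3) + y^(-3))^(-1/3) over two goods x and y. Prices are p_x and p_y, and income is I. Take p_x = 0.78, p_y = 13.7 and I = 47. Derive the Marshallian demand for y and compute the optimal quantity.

y* = 3.0725

Numerically y/x = 0.488476, so x* = 47/(0.78 + 13.7·0.488476) = 6.29 and y* = 0.488476·6.29 = 3.0725.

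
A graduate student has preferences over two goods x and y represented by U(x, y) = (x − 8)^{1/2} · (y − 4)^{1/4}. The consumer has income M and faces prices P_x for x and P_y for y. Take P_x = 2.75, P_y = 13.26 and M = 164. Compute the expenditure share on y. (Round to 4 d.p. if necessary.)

share on y = 0.5042

Substituting into the budget: x* = 8 + 2/3·(M − 8·P_x − 4·P_y)/P_x, and y* = 4 + 1/3·(…)/P_y.
Discretionary income = 164 − 8·2.75 − 4·13.26 = 88.96; x* = 8 + 2/3·88.96/2.75 = 29.5661; y* = 4 + 1/3·88.96/13.26 = 6.2363.
Expenditure on y: 13.26·6.2363 = 82.6933; share = 0.5042.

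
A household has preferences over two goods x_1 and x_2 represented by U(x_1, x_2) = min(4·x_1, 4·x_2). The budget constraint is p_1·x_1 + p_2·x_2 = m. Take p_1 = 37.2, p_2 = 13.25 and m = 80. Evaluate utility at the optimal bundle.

Leontief preferences: the optimum is at the kink where x_1/4 = x_2/4, i.e. x_2 = x_1.
Budget: p_1·x_1 + p_2·x_1 = m, so (4·p_1 + 4·p_2)·x_1 = 4·m.
Demand: x_1*(p_1,p_2,m) = 4·m/(4·p_1 + 4·p_2), x_2* = 4·m/(4·p_1 + 4·p_2).
Here 4·37.2 + 4·13.25 = 201.8, giving x_1* = 1.5857 and x_2* = 1.5857.
Utility at the optimum: U(1.5857, 1.5857) = 6.3429.

V = 6.3429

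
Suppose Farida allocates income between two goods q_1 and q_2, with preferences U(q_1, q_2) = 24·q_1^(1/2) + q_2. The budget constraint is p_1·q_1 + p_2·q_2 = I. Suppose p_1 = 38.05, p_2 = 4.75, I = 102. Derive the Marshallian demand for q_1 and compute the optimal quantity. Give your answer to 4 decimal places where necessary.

Utility is quasi-linear in q_2; the FOC for q_1 is 12/√q_1 = p_1/p_2.
Thus q_1* = (12·p_2/p_1)² — independent of I — with the rest of income spent on q_2.
Plugging in: q_1* = (12·4.75/38.05)² = 2.2441.

q_1* = 2.2441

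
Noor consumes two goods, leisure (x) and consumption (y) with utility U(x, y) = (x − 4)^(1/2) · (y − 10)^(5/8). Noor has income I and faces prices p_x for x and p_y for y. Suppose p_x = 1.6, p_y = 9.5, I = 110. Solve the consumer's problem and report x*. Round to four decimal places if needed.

This is Cobb-Douglas in (x−4, y−10): tangency gives 0.5·p_y·(y−10) = 0.625·p_x·(x−4).
Substituting into the budget: x* = 4 + 4/9·(I − 4·p_x − 10·p_y)/p_x, and y* = 10 + 5/9·(…)/p_y.
Discretionary income = 110 − 4·1.6 − 10·9.5 = 8.6; x* = 4 + 4/9·8.6/1.6 = 6.3889.

x* = 6.3889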